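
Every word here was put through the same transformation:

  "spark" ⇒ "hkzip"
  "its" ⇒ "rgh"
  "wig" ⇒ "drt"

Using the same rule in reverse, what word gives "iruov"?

rifle

Letters are reflected about the middle of the alphabet (position → 25−position): Atbash.
Decoding iruov: i↔r, r↔i, u↔f, o↔l, v↔e.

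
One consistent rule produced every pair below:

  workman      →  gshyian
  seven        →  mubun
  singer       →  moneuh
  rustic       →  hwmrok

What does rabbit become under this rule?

w(22)→g(6) and o(14)→s(18) fit y≡5x+0 (mod 26); the inverse of 5 mod 26 is 21. This is an affine cipher: with a=0,…,z=25, each position x becomes (5x+0) mod 26.
Applying it to rabbit: r(17)→5·17+0≡7=h; a(0)→5·0+0≡0=a; b(1)→5·1+0≡5=f; b(1)→5·1+0≡5=f; i(8)→5·8+0≡14=o; t(19)→5·19+0≡17=r (all mod 26).

haffor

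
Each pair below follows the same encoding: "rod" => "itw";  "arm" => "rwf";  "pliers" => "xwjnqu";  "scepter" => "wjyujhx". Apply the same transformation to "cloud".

iztqh

The output letters match the input read backwards, each shifted +5: rod reversed is dor. The word is reversed, then every letter is shifted forward by 5.
Applying it to cloud: reverse → duolc; then shift: d+5=i, u+5=z, o+5=t, l+5=q, c+5=h.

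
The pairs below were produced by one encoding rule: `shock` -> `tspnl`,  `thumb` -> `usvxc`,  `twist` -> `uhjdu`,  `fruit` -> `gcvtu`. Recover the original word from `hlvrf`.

Shifts by position in shock: pos 0: s→t (+1), pos 1: h→s (+11), pos 2: o→p (+1), pos 3: c→n (+11) — repeating every 2. It's a Vigenère-style cipher with numeric key [1,11]: position i shifts by key[i mod 2].
Decoding hlvrf: h−1=g, l−11=a, v−1=u, r−11=g, f−1=e.

gauge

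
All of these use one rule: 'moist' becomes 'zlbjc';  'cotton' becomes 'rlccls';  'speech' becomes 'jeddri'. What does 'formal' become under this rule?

Treating letters as 0–25, the rule is x ↦ 19x + 5 (mod 26).
Applying it to formal: f(5)→19·5+5≡22=w; o(14)→19·14+5≡11=l; r(17)→19·17+5≡16=q; m(12)→19·12+5≡25=z; a(0)→19·0+5≡5=f; l(11)→19·11+5≡6=g (all mod 26).

wlqzfg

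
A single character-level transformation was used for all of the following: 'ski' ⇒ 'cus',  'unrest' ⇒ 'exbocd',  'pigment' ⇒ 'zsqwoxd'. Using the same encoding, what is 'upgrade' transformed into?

Compare letters: s→c is +10, k→u is +10, i→s is +10 — a constant shift. Each letter is shifted forward by 10 in the alphabet (a Caesar shift of +10).
For upgrade: u+10=e, p+10=z, g+10=q, r+10=b, a+10=k, d+10=n, e+10=o.

ezqbkno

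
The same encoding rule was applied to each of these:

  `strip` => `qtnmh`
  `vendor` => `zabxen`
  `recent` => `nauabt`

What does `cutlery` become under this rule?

uwtvani

s(18)→q(16) and t(19)→t(19) fit y≡3x+14 (mod 26); the inverse of 3 mod 26 is 9. This is an affine cipher: with a=0,…,z=25, each position x becomes (3x+14) mod 26.
For cutlery: c(2)→3·2+14≡20=u; u(20)→3·20+14≡22=w; t(19)→3·19+14≡19=t; l(11)→3·11+14≡21=v; e(4)→3·4+14≡0=a; r(17)→3·17+14≡13=n; y(24)→3·24+14≡8=i (all mod 26).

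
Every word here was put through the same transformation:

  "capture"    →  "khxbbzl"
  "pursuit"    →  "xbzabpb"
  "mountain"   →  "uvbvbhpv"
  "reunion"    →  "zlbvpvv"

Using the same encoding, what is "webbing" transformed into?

eljjpvo

The shift depends on letter class: consonant c→k is +8, but vowel a→h is +7. The rule splits by letter class: vowels +7, consonants +8.
On webbing: w(cons)+8=e, e(vowel)+7=l, b(cons)+8=j, b(cons)+8=j, i(vowel)+7=p, n(cons)+8=v, g(cons)+8=o.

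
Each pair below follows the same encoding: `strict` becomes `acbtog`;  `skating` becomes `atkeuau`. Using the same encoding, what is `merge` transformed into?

unbrq

In strict: s→a is +8, t→c is +9, r→b is +10, i→t is +11 — the shift increases by 1 each position. The shift increases by 1 at each position, starting from +8: 8, 9, 10, ….
For merge: m+8=u, e+9=n, r+10=b, g+11=r, e+12=q.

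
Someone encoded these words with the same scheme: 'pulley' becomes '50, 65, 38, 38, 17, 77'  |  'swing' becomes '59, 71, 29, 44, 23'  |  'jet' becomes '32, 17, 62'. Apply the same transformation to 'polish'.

50, 47, 38, 29, 59, 26

p(#16)→50 and u(#21)→65: differences scale by 3, so n = 3·pos + 2. With a=1..z=26, the number is 3·pos + 2.
For polish: p=16→50, o=15→47, l=12→38, i=9→29, s=19→59, h=8→26.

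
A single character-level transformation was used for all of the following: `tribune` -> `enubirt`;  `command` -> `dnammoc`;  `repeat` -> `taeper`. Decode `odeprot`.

torpedo

The output letters match the input read backwards: tribune reversed is enubirt. It's just the letters in reverse order.
Decoding odeprot: then reverse → torpedo.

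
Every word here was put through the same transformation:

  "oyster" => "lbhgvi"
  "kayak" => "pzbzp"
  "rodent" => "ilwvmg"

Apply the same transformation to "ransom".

izmhln

Each pair mirrors across the alphabet (o↔l, y↔b, s↔h): positions sum to 25. Letters are reflected about the middle of the alphabet (position → 25−position): Atbash.
On ransom: r↔i, a↔z, n↔m, s↔h, o↔l, m↔n.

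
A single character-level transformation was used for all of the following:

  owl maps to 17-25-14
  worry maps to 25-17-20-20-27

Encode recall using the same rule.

Each letter is replaced by its alphabet position (a=1..z=26) + 2.
Applying it to recall: r=18→20, e=5→7, c=3→5, a=1→3, l=12→14, l=12→14.

20-7-5-3-14-14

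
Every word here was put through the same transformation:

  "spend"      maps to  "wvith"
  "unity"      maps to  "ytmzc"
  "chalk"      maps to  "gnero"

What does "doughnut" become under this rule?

huymltyz

Shifts by position in spend: pos 0: s→w (+4), pos 1: p→v (+6), pos 2: e→i (+4), pos 3: n→t (+6) — repeating every 2. The shifts repeat in a cycle of length 2: positions 0,1,… shift by +4, +6, then the pattern repeats.
Applying it to doughnut: d+4=h, o+6=u, u+4=y, g+6=m, h+4=l, n+6=t, u+4=y, t+6=z.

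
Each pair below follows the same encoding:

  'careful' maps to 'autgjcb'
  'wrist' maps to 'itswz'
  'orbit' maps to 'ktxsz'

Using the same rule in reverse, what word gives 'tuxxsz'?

rabbit

Each letter's alphabet position (a=0..z=25) is mapped through 3·x+20 mod 26 — an affine cipher.
Decoding tuxxsz: t(19)→9·(19−20)≡17=r; u(20)→9·(20−20)≡0=a; x(23)→9·(23−20)≡1=b; x(23)→9·(23−20)≡1=b; s(18)→9·(18−20)≡8=i; z(25)→9·(25−20)≡19=t (all mod 26).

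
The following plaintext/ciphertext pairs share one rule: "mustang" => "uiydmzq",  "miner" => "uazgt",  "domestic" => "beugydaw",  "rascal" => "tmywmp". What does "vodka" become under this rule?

nebkm

m(12)→u(20) and u(20)→i(8) fit y≡5x+12 (mod 26); the inverse of 5 mod 26 is 21. Each letter's alphabet position (a=0..z=25) is mapped through 5·x+12 mod 26 — an affine cipher.
For vodka: v(21)→5·21+12≡13=n; o(14)→5·14+12≡4=e; d(3)→5·3+12≡1=b; k(10)→5·10+12≡10=k; a(0)→5·0+12≡12=m (all mod 26).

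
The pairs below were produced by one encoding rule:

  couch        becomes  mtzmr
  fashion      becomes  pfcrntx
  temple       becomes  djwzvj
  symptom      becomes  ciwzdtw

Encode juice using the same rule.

tznmj

The shift depends on letter class: consonant c→m is +10, but vowel o→t is +5. Two shifts are in play — +5 for a/e/i/o/u, +10 for every other letter.
For juice: j(cons)+10=t, u(vowel)+5=z, i(vowel)+5=n, c(cons)+10=m, e(vowel)+5=j.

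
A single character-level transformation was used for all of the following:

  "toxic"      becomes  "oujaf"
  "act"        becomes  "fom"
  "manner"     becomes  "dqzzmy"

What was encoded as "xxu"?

The output letters match the input read backwards, each shifted +12: toxic reversed is cixot. Read the word backwards and shift each letter +12.
Undoing it on xxu: shift back: x−12=l, x−12=l, u−12=i → lli; then reverse → ill.

ill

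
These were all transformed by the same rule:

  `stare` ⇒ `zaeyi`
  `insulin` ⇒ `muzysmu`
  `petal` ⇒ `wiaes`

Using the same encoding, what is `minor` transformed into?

The shift depends on letter class: consonant s→z is +7, but vowel a→e is +4. Two shifts are in play — +4 for a/e/i/o/u, +7 for every other letter.
For minor: m(cons)+7=t, i(vowel)+4=m, n(cons)+7=u, o(vowel)+4=s, r(cons)+7=y.

tmusy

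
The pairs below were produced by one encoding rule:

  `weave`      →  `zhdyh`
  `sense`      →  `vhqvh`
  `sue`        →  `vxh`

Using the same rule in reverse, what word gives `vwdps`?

Compare letters: w→z is +3, e→h is +3, a→d is +3 — a constant shift. It's a constant shift of +3 (ROT3).
Reversing it on vwdps: v−3=s, w−3=t, d−3=a, p−3=m, s−3=p.

stamp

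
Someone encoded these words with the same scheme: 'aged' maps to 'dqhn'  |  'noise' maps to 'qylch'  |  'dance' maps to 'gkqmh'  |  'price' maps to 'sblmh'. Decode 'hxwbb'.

Shifts by position in aged: pos 0: a→d (+3), pos 1: g→q (+10), pos 2: e→h (+3), pos 3: d→n (+10) — repeating every 2. A repeating key of period 2 is used — shifts +3, +10 over and over.
Decoding hxwbb: h−3=e, x−10=n, w−3=t, b−10=r, b−3=y.

entry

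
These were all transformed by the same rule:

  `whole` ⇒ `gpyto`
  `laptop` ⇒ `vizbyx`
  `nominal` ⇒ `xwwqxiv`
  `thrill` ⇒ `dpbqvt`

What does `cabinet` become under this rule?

milqxmd

Shifts by position in whole: pos 0: w→g (+10), pos 1: h→p (+8), pos 2: o→y (+10), pos 3: l→t (+8) — repeating every 2. It's a Vigenère-style cipher with numeric key [10,8]: position i shifts by key[i mod 2].
For cabinet: c+10=m, a+8=i, b+10=l, i+8=q, n+10=x, e+8=m, t+10=d.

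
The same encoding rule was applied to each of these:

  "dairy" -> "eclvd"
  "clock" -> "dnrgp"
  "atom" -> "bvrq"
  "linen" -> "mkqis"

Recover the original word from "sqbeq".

Each letter shifts forward by (position + 1), i.e. 1, 2, 3, … — the shift grows by one for each successive letter.
Reversing it on sqbeq: s−1=r, q−2=o, b−3=y, e−4=a, q−5=l.

royal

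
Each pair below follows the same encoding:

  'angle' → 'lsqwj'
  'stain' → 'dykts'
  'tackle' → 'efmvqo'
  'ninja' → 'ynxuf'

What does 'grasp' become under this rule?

rwkdu

Shifts by position in angle: pos 0: a→l (+11), pos 1: n→s (+5), pos 2: g→q (+10), pos 3: l→w (+11), pos 4: e→j (+5) — repeating every 3. It's a Vigenère-style cipher with numeric key [11,5,10]: position i shifts by key[i mod 3].
On grasp: g+11=r, r+5=w, a+10=k, s+11=d, p+5=u.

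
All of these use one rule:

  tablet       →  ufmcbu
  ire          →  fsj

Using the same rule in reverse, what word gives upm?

lot

The output letters match the input read backwards, each shifted +1: tablet reversed is telbat. Two steps: reverse the string, then apply a Caesar shift of +1.
Reversing it on upm: shift back: u−1=t, p−1=o, m−1=l → tol; then reverse → lot.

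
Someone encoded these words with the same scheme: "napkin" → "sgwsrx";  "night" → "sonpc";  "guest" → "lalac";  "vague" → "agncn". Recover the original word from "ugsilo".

palace

In napkin: n→s is +5, a→g is +6, p→w is +7, k→s is +8 — the shift increases by 1 each position. Letter i (0-indexed) is shifted by i+5, so successive shifts are 5, 6, 7, ….
Reversing it on ugsilo: u−5=p, g−6=a, s−7=l, i−8=a, l−9=c, o−10=e.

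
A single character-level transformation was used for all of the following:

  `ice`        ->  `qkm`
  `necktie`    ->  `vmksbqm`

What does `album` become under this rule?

itjcu

Compare letters: i→q is +8, c→k is +8, e→m is +8 — a constant shift. Every letter moves 8 places later in the alphabet, wrapping around z→a.
For album: a+8=i, l+8=t, b+8=j, u+8=c, m+8=u.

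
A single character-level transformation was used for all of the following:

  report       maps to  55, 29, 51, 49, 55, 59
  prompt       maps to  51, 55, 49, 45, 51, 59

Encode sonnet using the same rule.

Each letter becomes 2×(its alphabet position, a=1..z=26) + 19.
On sonnet: s=19→57, o=15→49, n=14→47, n=14→47, e=5→29, t=20→59.

57, 49, 47, 47, 29, 59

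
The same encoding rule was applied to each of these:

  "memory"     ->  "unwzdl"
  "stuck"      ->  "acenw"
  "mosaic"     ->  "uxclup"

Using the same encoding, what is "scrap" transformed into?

alblb

In memory: m→u is +8, e→n is +9, m→w is +10, o→z is +11 — the shift increases by 1 each position. Each letter shifts forward by (position + 8), i.e. 8, 9, 10, … — the shift grows by one for each successive letter.
On scrap: s+8=a, c+9=l, r+10=b, a+11=l, p+12=b.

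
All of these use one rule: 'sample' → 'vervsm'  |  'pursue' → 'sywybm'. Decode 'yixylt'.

In sample: s→v is +3, a→e is +4, m→r is +5, p→v is +6 — the shift increases by 1 each position. Each letter shifts forward by (position + 3), i.e. 3, 4, 5, … — the shift grows by one for each successive letter.
Decoding yixylt: y−3=v, i−4=e, x−5=s, y−6=s, l−7=e, t−8=l.

vessel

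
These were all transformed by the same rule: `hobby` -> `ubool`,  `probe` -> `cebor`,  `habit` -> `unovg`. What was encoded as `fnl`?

This is a Caesar cipher with shift 13.
Reversing it on fnl: f−13=s, n−13=a, l−13=y.

say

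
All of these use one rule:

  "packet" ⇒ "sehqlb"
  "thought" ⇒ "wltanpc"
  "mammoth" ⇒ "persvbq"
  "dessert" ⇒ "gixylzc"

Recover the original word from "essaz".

In packet: p→s is +3, a→e is +4, c→h is +5, k→q is +6 — the shift increases by 1 each position. Each letter shifts forward by (position + 3), i.e. 3, 4, 5, … — the shift grows by one for each successive letter.
Reversing it on essaz: e−3=b, s−4=o, s−5=n, a−6=u, z−7=s.

bonus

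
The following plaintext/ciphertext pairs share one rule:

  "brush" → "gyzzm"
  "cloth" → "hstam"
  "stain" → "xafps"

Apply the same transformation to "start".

xafyy

Shifts by position in brush: pos 0: b→g (+5), pos 1: r→y (+7), pos 2: u→z (+5), pos 3: s→z (+7) — repeating every 2. A repeating key of period 2 is used — shifts +5, +7 over and over.
Applying it to start: s+5=x, t+7=a, a+5=f, r+7=y, t+5=y.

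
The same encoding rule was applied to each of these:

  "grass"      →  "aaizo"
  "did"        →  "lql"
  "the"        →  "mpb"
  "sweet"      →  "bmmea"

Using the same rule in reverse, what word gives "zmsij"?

baker

The output letters match the input read backwards, each shifted +8: grass reversed is ssarg. The word is reversed, then every letter is shifted forward by 8.
Decoding zmsij: shift back: z−8=r, m−8=e, s−8=k, i−8=a, j−8=b → rekab; then reverse → baker.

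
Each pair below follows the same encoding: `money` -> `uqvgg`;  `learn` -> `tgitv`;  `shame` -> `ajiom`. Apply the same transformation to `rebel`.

The shifts repeat in a cycle of length 2: positions 0,1,… shift by +8, +2, then the pattern repeats.
On rebel: r+8=z, e+2=g, b+8=j, e+2=g, l+8=t.

zgjgt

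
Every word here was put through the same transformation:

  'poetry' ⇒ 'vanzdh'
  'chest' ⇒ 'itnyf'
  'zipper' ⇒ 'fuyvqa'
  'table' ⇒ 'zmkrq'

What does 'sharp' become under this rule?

A repeating key of period 3 is used — shifts +6, +12, +9 over and over.
For sharp: s+6=y, h+12=t, a+9=j, r+6=x, p+12=b.

ytjxb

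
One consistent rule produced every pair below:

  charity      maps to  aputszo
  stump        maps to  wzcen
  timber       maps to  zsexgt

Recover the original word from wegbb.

c(2)→a(0) and h(7)→p(15) fit y≡3x+20 (mod 26); the inverse of 3 mod 26 is 9. Each letter's alphabet position (a=0..z=25) is mapped through 3·x+20 mod 26 — an affine cipher.
Reversing it on wegbb: w(22)→9·(22−20)≡18=s; e(4)→9·(4−20)≡12=m; g(6)→9·(6−20)≡4=e; b(1)→9·(1−20)≡11=l; b(1)→9·(1−20)≡11=l (all mod 26).

smell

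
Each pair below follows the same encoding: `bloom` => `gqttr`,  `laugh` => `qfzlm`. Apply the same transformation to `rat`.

Compare letters: b→g is +5, l→q is +5, o→t is +5 — a constant shift. It's a constant shift of +5 (ROT5).
Applying it to rat: r+5=w, a+5=f, t+5=y.

wfy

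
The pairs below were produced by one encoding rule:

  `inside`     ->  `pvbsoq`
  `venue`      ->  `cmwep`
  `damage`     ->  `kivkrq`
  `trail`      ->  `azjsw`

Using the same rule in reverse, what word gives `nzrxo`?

grind

In inside: i→p is +7, n→v is +8, s→b is +9, i→s is +10 — the shift increases by 1 each position. Each letter shifts forward by (position + 7), i.e. 7, 8, 9, … — the shift grows by one for each successive letter.
Undoing it on nzrxo: n−7=g, z−8=r, r−9=i, x−10=n, o−11=d.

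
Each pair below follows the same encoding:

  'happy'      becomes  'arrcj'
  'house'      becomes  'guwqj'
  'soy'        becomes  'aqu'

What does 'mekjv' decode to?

thick

The output letters match the input read backwards, each shifted +2: happy reversed is yppah. The word is reversed, then every letter is shifted forward by 2.
Decoding mekjv: shift back: m−2=k, e−2=c, k−2=i, j−2=h, v−2=t → kciht; then reverse → thick.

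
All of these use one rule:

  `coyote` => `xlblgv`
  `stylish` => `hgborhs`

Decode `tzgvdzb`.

gateway

Each pair mirrors across the alphabet (c↔x, o↔l, y↔b): positions sum to 25. Letters are reflected about the middle of the alphabet (position → 25−position): Atbash.
Reversing it on tzgvdzb: t↔g, z↔a, g↔t, v↔e, d↔w, z↔a, b↔y.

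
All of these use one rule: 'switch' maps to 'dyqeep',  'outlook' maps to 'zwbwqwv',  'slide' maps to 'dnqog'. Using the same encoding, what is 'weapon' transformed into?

Shifts by position in switch: pos 0: s→d (+11), pos 1: w→y (+2), pos 2: i→q (+8), pos 3: t→e (+11), pos 4: c→e (+2), pos 5: h→p (+8) — repeating every 3. The shifts repeat in a cycle of length 3: positions 0,1,… shift by +11, +2, +8, then the pattern repeats.
On weapon: w+11=h, e+2=g, a+8=i, p+11=a, o+2=q, n+8=v.

hgiaqv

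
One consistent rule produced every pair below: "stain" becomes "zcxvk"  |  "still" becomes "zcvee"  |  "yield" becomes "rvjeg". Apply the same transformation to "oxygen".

s(18)→z(25) and t(19)→c(2) fit y≡3x+23 (mod 26); the inverse of 3 mod 26 is 9. Each letter's alphabet position (a=0..z=25) is mapped through 3·x+23 mod 26 — an affine cipher.
On oxygen: o(14)→3·14+23≡13=n; x(23)→3·23+23≡14=o; y(24)→3·24+23≡17=r; g(6)→3·6+23≡15=p; e(4)→3·4+23≡9=j; n(13)→3·13+23≡10=k (all mod 26).

norpjk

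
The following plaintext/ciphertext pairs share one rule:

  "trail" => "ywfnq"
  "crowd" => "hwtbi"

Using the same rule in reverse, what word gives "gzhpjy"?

bucket

Compare letters: t→y is +5, r→w is +5, a→f is +5 — a constant shift. It's a constant shift of +5 (ROT5).
Decoding gzhpjy: g−5=b, z−5=u, h−5=c, p−5=k, j−5=e, y−5=t.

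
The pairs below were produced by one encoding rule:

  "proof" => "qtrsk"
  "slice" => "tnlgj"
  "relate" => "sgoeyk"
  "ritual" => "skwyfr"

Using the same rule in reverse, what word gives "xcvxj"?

waste

In proof: p→q is +1, r→t is +2, o→r is +3, o→s is +4 — the shift increases by 1 each position. Letter i (0-indexed) is shifted by i+1, so successive shifts are 1, 2, 3, ….
Decoding xcvxj: x−1=w, c−2=a, v−3=s, x−4=t, j−5=e.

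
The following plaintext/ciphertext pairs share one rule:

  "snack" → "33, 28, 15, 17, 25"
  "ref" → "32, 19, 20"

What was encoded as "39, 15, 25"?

s is letter #19 and maps to 33: an offset of 14. The number is (letter's place in the alphabet, a=1) + 14.
Undoing it on 39, 15, 25: 39→(39−14)÷1=25=y, 15→(15−14)÷1=1=a, 25→(25−14)÷1=11=k.

yak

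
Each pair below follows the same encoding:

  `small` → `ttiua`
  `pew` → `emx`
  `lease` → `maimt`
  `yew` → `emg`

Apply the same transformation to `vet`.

bmd

The output letters match the input read backwards, each shifted +8: small reversed is llams. Two steps: reverse the string, then apply a Caesar shift of +8.
Applying it to vet: reverse → tev; then shift: t+8=b, e+8=m, v+8=d.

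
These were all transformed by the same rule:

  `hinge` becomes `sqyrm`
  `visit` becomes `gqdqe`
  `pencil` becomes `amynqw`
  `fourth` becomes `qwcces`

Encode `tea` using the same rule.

emi

The rule splits by letter class: vowels +8, consonants +11.
Applying it to tea: t(cons)+11=e, e(vowel)+8=m, a(vowel)+8=i.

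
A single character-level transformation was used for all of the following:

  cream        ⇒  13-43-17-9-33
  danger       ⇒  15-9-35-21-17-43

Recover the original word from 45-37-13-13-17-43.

soccer

c(#3)→13 and r(#18)→43: differences scale by 2, so n = 2·pos + 7. With a=1..z=26, the number is 2·pos + 7.
Undoing it on 45-37-13-13-17-43: 45→(45−7)÷2=19=s, 37→(37−7)÷2=15=o, 13→(13−7)÷2=3=c, 13→(13−7)÷2=3=c, 17→(17−7)÷2=5=e, 43→(43−7)÷2=18=r.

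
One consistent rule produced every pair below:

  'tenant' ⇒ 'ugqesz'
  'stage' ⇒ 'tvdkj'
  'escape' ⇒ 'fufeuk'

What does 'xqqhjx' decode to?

wonder

The shift increases by 1 at each position, starting from +1: 1, 2, 3, ….
Decoding xqqhjx: x−1=w, q−2=o, q−3=n, h−4=d, j−5=e, x−6=r.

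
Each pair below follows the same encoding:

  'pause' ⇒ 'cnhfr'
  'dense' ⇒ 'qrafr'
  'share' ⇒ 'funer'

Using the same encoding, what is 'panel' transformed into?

cnary

Compare letters: p→c is +13, a→n is +13, u→h is +13 — a constant shift. Every letter moves 13 places later in the alphabet, wrapping around z→a.
For panel: p+13=c, a+13=n, n+13=a, e+13=r, l+13=y.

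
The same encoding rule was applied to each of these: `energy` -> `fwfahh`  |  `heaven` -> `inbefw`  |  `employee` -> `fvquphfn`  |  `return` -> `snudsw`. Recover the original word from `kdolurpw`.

junction

It's a Vigenère-style cipher with numeric key [1,9]: position i shifts by key[i mod 2].
Decoding kdolurpw: k−1=j, d−9=u, o−1=n, l−9=c, u−1=t, r−9=i, p−1=o, w−9=n.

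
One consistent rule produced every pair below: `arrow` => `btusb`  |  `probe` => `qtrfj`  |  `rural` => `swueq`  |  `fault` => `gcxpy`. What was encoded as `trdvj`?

In arrow: a→b is +1, r→t is +2, r→u is +3, o→s is +4 — the shift increases by 1 each position. Each letter shifts forward by (position + 1), i.e. 1, 2, 3, … — the shift grows by one for each successive letter.
Reversing it on trdvj: t−1=s, r−2=p, d−3=a, v−4=r, j−5=e.

spare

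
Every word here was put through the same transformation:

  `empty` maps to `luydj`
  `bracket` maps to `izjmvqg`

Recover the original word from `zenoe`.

sweet

In empty: e→l is +7, m→u is +8, p→y is +9, t→d is +10 — the shift increases by 1 each position. Letter i (0-indexed) is shifted by i+7, so successive shifts are 7, 8, 9, ….
Reversing it on zenoe: z−7=s, e−8=w, n−9=e, o−10=e, e−11=t.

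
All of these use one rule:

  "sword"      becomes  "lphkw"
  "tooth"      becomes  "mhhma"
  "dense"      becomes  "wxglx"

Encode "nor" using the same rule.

Each letter is shifted forward by 19 in the alphabet (a Caesar shift of +19).
Applying it to nor: n+19=g, o+19=h, r+19=k.

ghk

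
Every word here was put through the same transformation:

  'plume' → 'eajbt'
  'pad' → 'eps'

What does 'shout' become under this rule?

hwdji

Compare letters: p→e is +15, l→a is +15, u→j is +15 — a constant shift. It's a constant shift of +15 (ROT15).
On shout: s+15=h, h+15=w, o+15=d, u+15=j, t+15=i.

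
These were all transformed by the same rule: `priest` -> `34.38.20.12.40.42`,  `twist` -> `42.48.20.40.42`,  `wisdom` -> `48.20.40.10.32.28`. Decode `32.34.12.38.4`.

opera

p(#16)→34 and r(#18)→38: differences scale by 2, so n = 2·pos + 2. The formula is n = 2×(alphabet index, a=1) + 2.
Undoing it on 32.34.12.38.4: 32→(32−2)÷2=15=o, 34→(34−2)÷2=16=p, 12→(12−2)÷2=5=e, 38→(38−2)÷2=18=r, 4→(4−2)÷2=1=a.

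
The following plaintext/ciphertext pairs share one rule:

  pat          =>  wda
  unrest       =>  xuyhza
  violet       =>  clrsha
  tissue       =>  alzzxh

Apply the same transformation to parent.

wdyhua

Vowels shift forward by 3 and consonants shift forward by 7.
For parent: p(cons)+7=w, a(vowel)+3=d, r(cons)+7=y, e(vowel)+3=h, n(cons)+7=u, t(cons)+7=a.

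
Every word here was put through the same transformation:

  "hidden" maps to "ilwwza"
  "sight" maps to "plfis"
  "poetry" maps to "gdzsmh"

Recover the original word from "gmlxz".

h(7)→i(8) and i(8)→l(11) fit y≡3x+13 (mod 26); the inverse of 3 mod 26 is 9. Treating letters as 0–25, the rule is x ↦ 3x + 13 (mod 26).
Reversing it on gmlxz: g(6)→9·(6−13)≡15=p; m(12)→9·(12−13)≡17=r; l(11)→9·(11−13)≡8=i; x(23)→9·(23−13)≡12=m; z(25)→9·(25−13)≡4=e (all mod 26).

prime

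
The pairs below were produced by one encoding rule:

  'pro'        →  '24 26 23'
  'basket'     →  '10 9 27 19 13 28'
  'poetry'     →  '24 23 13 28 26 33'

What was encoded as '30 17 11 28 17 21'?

p is letter #16 and maps to 24: an offset of 8. Letters become their 1-based position plus 8 (so a→9, b→10, …).
Reversing it on 30 17 11 28 17 21: 30→(30−8)÷1=22=v, 17→(17−8)÷1=9=i, 11→(11−8)÷1=3=c, 28→(28−8)÷1=20=t, 17→(17−8)÷1=9=i, 21→(21−8)÷1=13=m.

victim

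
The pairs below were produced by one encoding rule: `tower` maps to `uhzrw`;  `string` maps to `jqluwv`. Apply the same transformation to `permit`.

The output letters match the input read backwards, each shifted +3: tower reversed is rewot. Two steps: reverse the string, then apply a Caesar shift of +3.
Applying it to permit: reverse → timrep; then shift: t+3=w, i+3=l, m+3=p, r+3=u, e+3=h, p+3=s.

wlpuhs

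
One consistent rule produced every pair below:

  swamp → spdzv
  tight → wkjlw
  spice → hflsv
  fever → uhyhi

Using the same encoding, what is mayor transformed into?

urbdp

The output letters match the input read backwards, each shifted +3: swamp reversed is pmaws. Read the word backwards and shift each letter +3.
Applying it to mayor: reverse → royam; then shift: r+3=u, o+3=r, y+3=b, a+3=d, m+3=p.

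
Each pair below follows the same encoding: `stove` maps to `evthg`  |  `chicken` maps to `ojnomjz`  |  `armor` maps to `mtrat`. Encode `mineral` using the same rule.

Shifts by position in stove: pos 0: s→e (+12), pos 1: t→v (+2), pos 2: o→t (+5), pos 3: v→h (+12), pos 4: e→g (+2) — repeating every 3. A repeating key of period 3 is used — shifts +12, +2, +5 over and over.
For mineral: m+12=y, i+2=k, n+5=s, e+12=q, r+2=t, a+5=f, l+12=x.

yksqtfx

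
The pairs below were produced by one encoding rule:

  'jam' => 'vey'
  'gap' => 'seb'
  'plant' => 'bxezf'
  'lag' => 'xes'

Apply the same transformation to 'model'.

yspix

Two shifts are in play — +4 for a/e/i/o/u, +12 for every other letter.
Applying it to model: m(cons)+12=y, o(vowel)+4=s, d(cons)+12=p, e(vowel)+4=i, l(cons)+12=x.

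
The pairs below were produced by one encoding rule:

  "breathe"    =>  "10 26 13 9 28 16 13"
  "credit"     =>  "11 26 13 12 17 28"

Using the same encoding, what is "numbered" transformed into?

22 29 21 10 13 26 13 12

Letters become their 1-based position plus 8 (so a→9, b→10, …).
On numbered: n=14→22, u=21→29, m=13→21, b=2→10, e=5→13, r=18→26, e=5→13, d=4→12.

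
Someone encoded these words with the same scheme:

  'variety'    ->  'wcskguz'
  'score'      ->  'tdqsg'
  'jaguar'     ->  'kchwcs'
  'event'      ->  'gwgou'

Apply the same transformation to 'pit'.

qku

The shift depends on letter class: consonant v→w is +1, but vowel a→c is +2. The rule splits by letter class: vowels +2, consonants +1.
Applying it to pit: p(cons)+1=q, i(vowel)+2=k, t(cons)+1=u.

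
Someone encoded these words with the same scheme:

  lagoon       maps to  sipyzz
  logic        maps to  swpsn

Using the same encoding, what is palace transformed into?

The shift increases by 1 at each position, starting from +7: 7, 8, 9, ….
Applying it to palace: p+7=w, a+8=i, l+9=u, a+10=k, c+11=n, e+12=q.

wiuknq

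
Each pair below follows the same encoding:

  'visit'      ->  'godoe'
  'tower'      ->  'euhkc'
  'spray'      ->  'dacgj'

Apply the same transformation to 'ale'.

The shift depends on letter class: consonant v→g is +11, but vowel i→o is +6. The rule splits by letter class: vowels +6, consonants +11.
Applying it to ale: a(vowel)+6=g, l(cons)+11=w, e(vowel)+6=k.

gwk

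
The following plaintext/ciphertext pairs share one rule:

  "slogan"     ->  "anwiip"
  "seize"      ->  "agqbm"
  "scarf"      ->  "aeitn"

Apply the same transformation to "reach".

Shifts by position in slogan: pos 0: s→a (+8), pos 1: l→n (+2), pos 2: o→w (+8), pos 3: g→i (+2) — repeating every 2. The shifts repeat in a cycle of length 2: positions 0,1,… shift by +8, +2, then the pattern repeats.
For reach: r+8=z, e+2=g, a+8=i, c+2=e, h+8=p.

zgiep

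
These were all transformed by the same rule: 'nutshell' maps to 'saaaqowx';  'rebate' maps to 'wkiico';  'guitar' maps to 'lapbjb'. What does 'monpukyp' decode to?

In nutshell: n→s is +5, u→a is +6, t→a is +7, s→a is +8 — the shift increases by 1 each position. Letter i (0-indexed) is shifted by i+5, so successive shifts are 5, 6, 7, ….
Reversing it on monpukyp: m−5=h, o−6=i, n−7=g, p−8=h, u−9=l, k−10=a, y−11=n, p−12=d.

highland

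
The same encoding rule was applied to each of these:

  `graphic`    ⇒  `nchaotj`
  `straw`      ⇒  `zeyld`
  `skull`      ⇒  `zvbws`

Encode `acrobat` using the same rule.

Shifts by position in graphic: pos 0: g→n (+7), pos 1: r→c (+11), pos 2: a→h (+7), pos 3: p→a (+11) — repeating every 2. The shifts repeat in a cycle of length 2: positions 0,1,… shift by +7, +11, then the pattern repeats.
For acrobat: a+7=h, c+11=n, r+7=y, o+11=z, b+7=i, a+11=l, t+7=a.

hnyzila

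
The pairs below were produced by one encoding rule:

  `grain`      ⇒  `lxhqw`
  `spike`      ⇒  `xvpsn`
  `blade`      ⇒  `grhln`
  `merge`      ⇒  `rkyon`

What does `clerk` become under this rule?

In grain: g→l is +5, r→x is +6, a→h is +7, i→q is +8 — the shift increases by 1 each position. The shift increases by 1 at each position, starting from +5: 5, 6, 7, ….
Applying it to clerk: c+5=h, l+6=r, e+7=l, r+8=z, k+9=t.

hrlzt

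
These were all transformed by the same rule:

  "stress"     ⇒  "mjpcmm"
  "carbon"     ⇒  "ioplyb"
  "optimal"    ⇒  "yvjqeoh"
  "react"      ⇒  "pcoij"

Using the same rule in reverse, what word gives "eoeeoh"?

mammal

s(18)→m(12) and t(19)→j(9) fit y≡23x+14 (mod 26); the inverse of 23 mod 26 is 17. This is an affine cipher: with a=0,…,z=25, each position x becomes (23x+14) mod 26.
Decoding eoeeoh: e(4)→17·(4−14)≡12=m; o(14)→17·(14−14)≡0=a; e(4)→17·(4−14)≡12=m; e(4)→17·(4−14)≡12=m; o(14)→17·(14−14)≡0=a; h(7)→17·(7−14)≡11=l (all mod 26).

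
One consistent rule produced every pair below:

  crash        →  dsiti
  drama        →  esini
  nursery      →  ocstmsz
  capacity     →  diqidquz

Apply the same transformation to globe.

hmwcm

The shift depends on letter class: consonant c→d is +1, but vowel a→i is +8. Vowels shift forward by 8 and consonants shift forward by 1.
For globe: g(cons)+1=h, l(cons)+1=m, o(vowel)+8=w, b(cons)+1=c, e(vowel)+8=m.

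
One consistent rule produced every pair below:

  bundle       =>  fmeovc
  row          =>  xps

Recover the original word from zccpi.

hobby

The output letters match the input read backwards, each shifted +1: bundle reversed is eldnub. Two steps: reverse the string, then apply a Caesar shift of +1.
Decoding zccpi: shift back: z−1=y, c−1=b, c−1=b, p−1=o, i−1=h → ybboh; then reverse → hobby.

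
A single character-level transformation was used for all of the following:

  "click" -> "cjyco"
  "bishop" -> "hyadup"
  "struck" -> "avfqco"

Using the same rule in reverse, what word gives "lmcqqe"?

vacuum

c(2)→c(2) and l(11)→j(9) fit y≡21x+12 (mod 26); the inverse of 21 mod 26 is 5. Treating letters as 0–25, the rule is x ↦ 21x + 12 (mod 26).
Reversing it on lmcqqe: l(11)→5·(11−12)≡21=v; m(12)→5·(12−12)≡0=a; c(2)→5·(2−12)≡2=c; q(16)→5·(16−12)≡20=u; q(16)→5·(16−12)≡20=u; e(4)→5·(4−12)≡12=m (all mod 26).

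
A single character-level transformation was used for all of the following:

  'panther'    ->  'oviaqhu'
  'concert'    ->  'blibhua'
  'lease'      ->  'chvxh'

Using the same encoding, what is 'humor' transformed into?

qdflu

Each letter's alphabet position (a=0..z=25) is mapped through 3·x+21 mod 26 — an affine cipher.
On humor: h(7)→3·7+21≡16=q; u(20)→3·20+21≡3=d; m(12)→3·12+21≡5=f; o(14)→3·14+21≡11=l; r(17)→3·17+21≡20=u (all mod 26).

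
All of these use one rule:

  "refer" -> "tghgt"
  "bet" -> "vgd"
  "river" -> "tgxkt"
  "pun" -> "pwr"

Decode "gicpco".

manage

The output letters match the input read backwards, each shifted +2: refer reversed is refer. The word is reversed, then every letter is shifted forward by 2.
Decoding gicpco: shift back: g−2=e, i−2=g, c−2=a, p−2=n, c−2=a, o−2=m → eganam; then reverse → manage.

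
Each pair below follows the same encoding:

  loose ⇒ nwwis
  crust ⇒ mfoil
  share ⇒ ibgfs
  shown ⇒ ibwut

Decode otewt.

Each letter's alphabet position (a=0..z=25) is mapped through 3·x+6 mod 26 — an affine cipher.
Undoing it on otewt: o(14)→9·(14−6)≡20=u; t(19)→9·(19−6)≡13=n; e(4)→9·(4−6)≡8=i; w(22)→9·(22−6)≡14=o; t(19)→9·(19−6)≡13=n (all mod 26).

union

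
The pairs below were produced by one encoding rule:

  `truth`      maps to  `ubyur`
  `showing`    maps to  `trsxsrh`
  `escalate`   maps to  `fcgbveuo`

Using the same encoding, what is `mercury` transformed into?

novdevz

Shifts by position in truth: pos 0: t→u (+1), pos 1: r→b (+10), pos 2: u→y (+4), pos 3: t→u (+1), pos 4: h→r (+10) — repeating every 3. A repeating key of period 3 is used — shifts +1, +10, +4 over and over.
On mercury: m+1=n, e+10=o, r+4=v, c+1=d, u+10=e, r+4=v, y+1=z.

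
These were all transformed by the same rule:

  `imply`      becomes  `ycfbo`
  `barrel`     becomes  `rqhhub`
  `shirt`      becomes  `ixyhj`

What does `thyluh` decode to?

Compare letters: i→y is +16, m→c is +16, p→f is +16 — a constant shift. Each letter is shifted forward by 16 in the alphabet (a Caesar shift of +16).
Reversing it on thyluh: t−16=d, h−16=r, y−16=i, l−16=v, u−16=e, h−16=r.

driver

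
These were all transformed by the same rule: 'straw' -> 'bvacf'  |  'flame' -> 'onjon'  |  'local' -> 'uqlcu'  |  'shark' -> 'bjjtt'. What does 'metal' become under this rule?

Shifts by position in straw: pos 0: s→b (+9), pos 1: t→v (+2), pos 2: r→a (+9), pos 3: a→c (+2) — repeating every 2. The shifts repeat in a cycle of length 2: positions 0,1,… shift by +9, +2, then the pattern repeats.
Applying it to metal: m+9=v, e+2=g, t+9=c, a+2=c, l+9=u.

vgccu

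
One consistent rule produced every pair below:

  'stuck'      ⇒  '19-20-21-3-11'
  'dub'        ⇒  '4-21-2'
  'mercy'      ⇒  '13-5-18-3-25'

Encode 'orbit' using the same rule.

15-18-2-9-20

s is letter #19 and maps to 19: an offset of 0. Each letter is replaced by its alphabet position (a=1, b=2, …, z=26).
Applying it to orbit: o=15→15, r=18→18, b=2→2, i=9→9, t=20→20.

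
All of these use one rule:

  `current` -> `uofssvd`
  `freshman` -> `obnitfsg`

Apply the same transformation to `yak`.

The output letters match the input read backwards, each shifted +1: current reversed is tnerruc. Two steps: reverse the string, then apply a Caesar shift of +1.
On yak: reverse → kay; then shift: k+1=l, a+1=b, y+1=z.

lbz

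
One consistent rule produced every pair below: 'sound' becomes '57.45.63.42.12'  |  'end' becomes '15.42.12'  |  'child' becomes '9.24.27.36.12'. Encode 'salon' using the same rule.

57.3.36.45.42

s(#19)→57 and o(#15)→45: differences scale by 3, so n = 3·pos + 0. Each letter becomes 3×(its alphabet position, a=1..z=26).
On salon: s=19→57, a=1→3, l=12→36, o=15→45, n=14→42.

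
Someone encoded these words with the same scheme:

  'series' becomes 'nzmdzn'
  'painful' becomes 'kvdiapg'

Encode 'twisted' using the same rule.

Each letter is shifted forward by 21 in the alphabet (a Caesar shift of +21).
On twisted: t+21=o, w+21=r, i+21=d, s+21=n, t+21=o, e+21=z, d+21=y.

ordnozy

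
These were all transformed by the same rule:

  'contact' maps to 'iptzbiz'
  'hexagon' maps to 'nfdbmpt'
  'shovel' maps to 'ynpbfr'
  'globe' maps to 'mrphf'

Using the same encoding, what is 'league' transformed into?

Two shifts are in play — +1 for a/e/i/o/u, +6 for every other letter.
Applying it to league: l(cons)+6=r, e(vowel)+1=f, a(vowel)+1=b, g(cons)+6=m, u(vowel)+1=v, e(vowel)+1=f.

rfbmvf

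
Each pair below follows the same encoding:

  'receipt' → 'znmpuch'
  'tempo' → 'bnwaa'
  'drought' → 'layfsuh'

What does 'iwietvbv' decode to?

In receipt: r→z is +8, e→n is +9, c→m is +10, e→p is +11 — the shift increases by 1 each position. The shift increases by 1 at each position, starting from +8: 8, 9, 10, ….
Decoding iwietvbv: i−8=a, w−9=n, i−10=y, e−11=t, t−12=h, v−13=i, b−14=n, v−15=g.

anything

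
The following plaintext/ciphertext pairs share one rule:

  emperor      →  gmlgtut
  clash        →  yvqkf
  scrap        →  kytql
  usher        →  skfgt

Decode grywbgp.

e(4)→g(6) and m(12)→m(12) fit y≡17x+16 (mod 26); the inverse of 17 mod 26 is 23. Treating letters as 0–25, the rule is x ↦ 17x + 16 (mod 26).
Undoing it on grywbgp: g(6)→23·(6−16)≡4=e; r(17)→23·(17−16)≡23=x; y(24)→23·(24−16)≡2=c; w(22)→23·(22−16)≡8=i; b(1)→23·(1−16)≡19=t; g(6)→23·(6−16)≡4=e; p(15)→23·(15−16)≡3=d (all mod 26).

excited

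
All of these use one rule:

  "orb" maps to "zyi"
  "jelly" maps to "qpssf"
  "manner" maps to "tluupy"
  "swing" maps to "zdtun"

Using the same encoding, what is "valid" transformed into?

clstk

The shift depends on letter class: consonant r→y is +7, but vowel o→z is +11. The rule splits by letter class: vowels +11, consonants +7.
Applying it to valid: v(cons)+7=c, a(vowel)+11=l, l(cons)+7=s, i(vowel)+11=t, d(cons)+7=k.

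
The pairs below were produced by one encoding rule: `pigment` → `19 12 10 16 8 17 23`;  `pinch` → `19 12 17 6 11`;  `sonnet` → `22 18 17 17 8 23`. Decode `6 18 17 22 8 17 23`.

p is letter #16 and maps to 19: an offset of 3. Each letter is replaced by its alphabet position (a=1..z=26) + 3.
Decoding 6 18 17 22 8 17 23: 6→(6−3)÷1=3=c, 18→(18−3)÷1=15=o, 17→(17−3)÷1=14=n, 22→(22−3)÷1=19=s, 8→(8−3)÷1=5=e, 17→(17−3)÷1=14=n, 23→(23−3)÷1=20=t.

consent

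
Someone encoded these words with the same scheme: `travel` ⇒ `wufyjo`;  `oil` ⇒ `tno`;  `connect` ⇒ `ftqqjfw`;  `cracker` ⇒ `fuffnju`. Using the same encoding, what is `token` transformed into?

The shift depends on letter class: consonant t→w is +3, but vowel a→f is +5. Vowels shift forward by 5 and consonants shift forward by 3.
On token: t(cons)+3=w, o(vowel)+5=t, k(cons)+3=n, e(vowel)+5=j, n(cons)+3=q.

wtnjq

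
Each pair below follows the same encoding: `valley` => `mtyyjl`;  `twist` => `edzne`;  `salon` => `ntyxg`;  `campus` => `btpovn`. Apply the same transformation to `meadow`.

pjtsxd

v(21)→m(12) and a(0)→t(19) fit y≡17x+19 (mod 26); the inverse of 17 mod 26 is 23. Each letter's alphabet position (a=0..z=25) is mapped through 17·x+19 mod 26 — an affine cipher.
For meadow: m(12)→17·12+19≡15=p; e(4)→17·4+19≡9=j; a(0)→17·0+19≡19=t; d(3)→17·3+19≡18=s; o(14)→17·14+19≡23=x; w(22)→17·22+19≡3=d (all mod 26).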